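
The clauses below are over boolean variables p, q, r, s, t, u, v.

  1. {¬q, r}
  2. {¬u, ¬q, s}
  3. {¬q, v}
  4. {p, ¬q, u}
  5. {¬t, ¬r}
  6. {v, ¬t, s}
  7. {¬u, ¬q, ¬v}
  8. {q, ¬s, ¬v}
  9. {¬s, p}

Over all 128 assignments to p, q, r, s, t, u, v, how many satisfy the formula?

Split on q, then s.
  q=T, s=T: remaining (p,r,t,u,v) ∈ {(T,T,F,F,T)} — 1.
  q=T, s=F: remaining (p,r,t,u,v) ∈ {(T,T,F,F,T)} — 1.
  q=F, s=T: u free; 3 ways for (p,r,t,v) × 2^1 = 6.
  q=F, s=F: p, u free; 5 ways for (r,t,v) × 2^2 = 20.
Total: 1 + 1 + 6 + 20 = 28.

28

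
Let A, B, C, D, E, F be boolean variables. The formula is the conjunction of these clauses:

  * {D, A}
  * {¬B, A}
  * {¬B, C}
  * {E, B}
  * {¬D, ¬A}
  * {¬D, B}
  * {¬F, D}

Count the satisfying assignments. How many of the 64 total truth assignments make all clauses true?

Satisfying assignments:
  A=1 B=0 C=0 D=0 E=1 F=0
  A=1 B=0 C=1 D=0 E=1 F=0
  A=1 B=1 C=1 D=0 E=0 F=0
  A=1 B=1 C=1 D=0 E=1 F=0
Count: 4.

4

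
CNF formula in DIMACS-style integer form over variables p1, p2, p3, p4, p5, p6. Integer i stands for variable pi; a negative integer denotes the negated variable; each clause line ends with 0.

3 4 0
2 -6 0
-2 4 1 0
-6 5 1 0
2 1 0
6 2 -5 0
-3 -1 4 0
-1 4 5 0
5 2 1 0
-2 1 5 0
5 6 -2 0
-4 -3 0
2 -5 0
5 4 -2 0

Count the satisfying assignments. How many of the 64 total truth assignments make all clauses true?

6

Satisfying assignments:
  p1=F p2=T p3=F p4=T p5=T p6=F
  p1=F p2=T p3=F p4=T p5=T p6=T
  p1=T p2=F p3=F p4=T p5=F p6=F
  p1=T p2=T p3=F p4=T p5=F p6=T
  p1=T p2=T p3=F p4=T p5=T p6=F
  p1=T p2=T p3=F p4=T p5=T p6=T
That's 6 in total.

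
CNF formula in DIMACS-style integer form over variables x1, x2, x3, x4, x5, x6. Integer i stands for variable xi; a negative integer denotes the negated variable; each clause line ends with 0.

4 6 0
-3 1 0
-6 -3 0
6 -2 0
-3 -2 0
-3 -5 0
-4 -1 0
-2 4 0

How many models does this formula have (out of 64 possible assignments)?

10

Split on x3, then x2.
  x3=1, x2=1: a clause becomes empty — 0.
  x3=1, x2=0: a clause becomes empty — 0.
  x3=0, x2=1: remaining (x1,x4,x5,x6) ∈ {(0,1,0,1); (0,1,1,1)} — 2.
  x3=0, x2=0: x5 free; 4 ways for (x1,x4,x6) × 2^1 = 8.
Total: 0 + 0 + 2 + 8 = 10.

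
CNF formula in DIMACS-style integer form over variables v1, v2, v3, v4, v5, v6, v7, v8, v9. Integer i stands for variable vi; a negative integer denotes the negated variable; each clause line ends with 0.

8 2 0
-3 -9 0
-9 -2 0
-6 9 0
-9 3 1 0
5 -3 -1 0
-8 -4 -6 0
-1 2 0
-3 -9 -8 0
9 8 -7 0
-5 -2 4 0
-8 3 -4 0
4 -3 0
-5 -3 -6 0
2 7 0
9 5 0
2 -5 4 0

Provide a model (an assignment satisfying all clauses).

v1=1, v2=1, v3=1, v4=1, v5=1, v6=0, v7=1, v8=1, v9=0

v6 occurs only negated in the remaining clauses — set v6 = False.
Set v1 = True and propagate.
  then v2 is forced to True.
  then v9 is forced to False.
  then v5 is forced to True.
  then v4 is forced to True.
Branch on v3: take v3 = True.
Try v7 = True.
  then v8 is forced to True.
Every clause has at least one true literal under this assignment.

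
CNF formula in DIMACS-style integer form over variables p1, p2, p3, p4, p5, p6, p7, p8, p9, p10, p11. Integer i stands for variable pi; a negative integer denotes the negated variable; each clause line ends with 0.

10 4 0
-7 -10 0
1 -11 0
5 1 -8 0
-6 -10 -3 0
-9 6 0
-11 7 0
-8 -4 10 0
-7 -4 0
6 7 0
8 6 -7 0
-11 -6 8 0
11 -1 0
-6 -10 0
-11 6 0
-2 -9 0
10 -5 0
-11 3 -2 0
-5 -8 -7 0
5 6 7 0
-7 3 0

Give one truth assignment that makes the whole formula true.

p1 = False, p2 = False, p3 = False, p4 = True, p5 = False, p6 = True, p7 = False, p8 = False, p9 = True, p10 = False, p11 = False

p2 occurs only negated in the remaining clauses — set p2 = False.
Try p1 = False.
  then p11 is forced to False.
For the remaining variables, p3 = False, p4 = True, p5 = False, p6 = True, p7 = False, p8 = False, p9 = True, p10 = False works.
Every clause has at least one true literal under this assignment.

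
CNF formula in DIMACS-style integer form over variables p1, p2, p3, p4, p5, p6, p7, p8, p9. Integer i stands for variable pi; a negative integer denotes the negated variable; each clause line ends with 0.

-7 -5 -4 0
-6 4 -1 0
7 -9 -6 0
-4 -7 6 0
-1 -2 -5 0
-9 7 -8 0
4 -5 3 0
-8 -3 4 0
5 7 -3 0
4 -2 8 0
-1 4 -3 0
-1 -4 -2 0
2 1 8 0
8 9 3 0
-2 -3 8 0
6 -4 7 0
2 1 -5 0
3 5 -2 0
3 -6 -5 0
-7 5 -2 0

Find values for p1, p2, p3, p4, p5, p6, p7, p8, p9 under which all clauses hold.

Branch on p1: take p1 = True.
Try p2 = False.
The remaining clauses are satisfied by p3 = False, p4 = True, p5 = False, p6 = True, p7 = True, p8 = True, p9 = False.
Check each clause:
  1. (NOT p5 OR NOT p4 OR NOT p7) — NOT p5 is true.
  2. (NOT p1 OR p4 OR NOT p6) — p4 is true.
  3. (NOT p6 OR p7 OR NOT p9) — p7 is true.
  4. (NOT p7 OR p6 OR NOT p4) — p6 is true.
  5. (NOT p5 OR NOT p1 OR NOT p2) — NOT p5 is true.
  6. (p7 OR NOT p9 OR NOT p8) — NOT p9 is true.
  7. (NOT p5 OR p3 OR p4) — NOT p5 is true.
  8. (p4 OR NOT p8 OR NOT p3) — p4 is true.
  9. (p5 OR p7 OR NOT p3) — NOT p3 is true.
  10. (NOT p2 OR p4 OR p8) — p8 is true.
  11. (NOT p1 OR p4 OR NOT p3) — p4 is true.
  12. (NOT p2 OR NOT p4 OR NOT p1) — NOT p2 is true.
  13. (p8 OR p2 OR p1) — p8 is true.
  14. (p3 OR p8 OR p9) — p8 is true.
  15. (p8 OR NOT p3 OR NOT p2) — p8 is true.
  16. (NOT p4 OR p7 OR p6) — p6 is true.
  17. (p2 OR NOT p5 OR p1) — p1 is true.
  18. (p5 OR p3 OR NOT p2) — NOT p2 is true.
  19. (NOT p5 OR p3 OR NOT p6) — NOT p5 is true.
  20. (NOT p7 OR p5 OR NOT p2) — NOT p2 is true.

p1 = T, p2 = F, p3 = F, p4 = T, p5 = F, p6 = T, p7 = T, p8 = T, p9 = F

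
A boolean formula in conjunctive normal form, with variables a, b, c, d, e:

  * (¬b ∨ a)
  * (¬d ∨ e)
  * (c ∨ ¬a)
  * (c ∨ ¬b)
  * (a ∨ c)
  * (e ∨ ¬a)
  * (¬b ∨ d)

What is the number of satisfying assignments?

Satisfying assignments:
  a=0 b=0 c=1 d=0 e=0
  a=0 b=0 c=1 d=0 e=1
  a=0 b=0 c=1 d=1 e=1
  a=1 b=0 c=1 d=0 e=1
  a=1 b=0 c=1 d=1 e=1
  a=1 b=1 c=1 d=1 e=1
Count: 6.

6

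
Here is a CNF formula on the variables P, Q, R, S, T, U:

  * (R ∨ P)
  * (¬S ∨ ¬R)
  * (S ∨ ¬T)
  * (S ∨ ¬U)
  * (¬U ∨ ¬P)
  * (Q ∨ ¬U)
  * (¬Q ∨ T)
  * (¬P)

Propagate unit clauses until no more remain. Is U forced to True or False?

Unit clause (¬P) sets P = False.
In (P ∨ R), P is now false; R must hold, so R = True.
(¬S ∨ ¬R) with R = True leaves only ¬S, so S = False.
In (¬T ∨ S), S is now false; ¬T must hold, so T = False.
(S ∨ ¬U) with S = False leaves only ¬U, so U = False.

False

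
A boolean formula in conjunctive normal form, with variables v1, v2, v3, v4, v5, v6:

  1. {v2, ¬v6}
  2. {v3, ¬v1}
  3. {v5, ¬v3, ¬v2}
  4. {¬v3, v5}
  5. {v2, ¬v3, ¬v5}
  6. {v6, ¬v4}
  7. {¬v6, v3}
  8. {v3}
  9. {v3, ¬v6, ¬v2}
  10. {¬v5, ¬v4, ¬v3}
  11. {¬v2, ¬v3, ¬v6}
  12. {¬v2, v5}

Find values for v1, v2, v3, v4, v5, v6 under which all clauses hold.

The clause (v3) is unit: v3 must be True.
The clause (v5) is unit: v5 must be True.
The clause (v2) is unit: v2 must be True.
The clause (¬v4) is unit: v4 must be False.
(¬v6) is a unit clause, so v6 = False.
v1 is now unconstrained; take v1 = False.

v1 = 0  v2 = 1  v3 = 1  v4 = 0  v5 = 1  v6 = 0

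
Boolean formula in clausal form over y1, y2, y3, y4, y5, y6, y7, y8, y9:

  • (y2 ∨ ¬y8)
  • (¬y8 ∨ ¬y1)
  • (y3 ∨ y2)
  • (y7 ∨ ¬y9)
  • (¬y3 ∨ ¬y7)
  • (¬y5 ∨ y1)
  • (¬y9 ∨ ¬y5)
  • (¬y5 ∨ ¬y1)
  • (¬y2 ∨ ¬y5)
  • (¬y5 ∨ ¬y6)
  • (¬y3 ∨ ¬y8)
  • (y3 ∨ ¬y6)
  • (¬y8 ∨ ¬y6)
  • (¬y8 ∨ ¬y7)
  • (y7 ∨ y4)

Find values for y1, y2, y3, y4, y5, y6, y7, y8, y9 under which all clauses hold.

Pure literal: y5 appears only negated; assign y5 = False.
Pure literal: y6 appears only negated; assign y6 = False.
Set y1 = True and propagate.
  then y8 is forced to False.
Branch on y2: take y2 = True.
The remaining clauses are satisfied by y3 = False, y4 = False, y7 = True, y9 = False.

y1=True, y2=True, y3=False, y4=False, y5=False, y6=False, y7=True, y8=False, y9=False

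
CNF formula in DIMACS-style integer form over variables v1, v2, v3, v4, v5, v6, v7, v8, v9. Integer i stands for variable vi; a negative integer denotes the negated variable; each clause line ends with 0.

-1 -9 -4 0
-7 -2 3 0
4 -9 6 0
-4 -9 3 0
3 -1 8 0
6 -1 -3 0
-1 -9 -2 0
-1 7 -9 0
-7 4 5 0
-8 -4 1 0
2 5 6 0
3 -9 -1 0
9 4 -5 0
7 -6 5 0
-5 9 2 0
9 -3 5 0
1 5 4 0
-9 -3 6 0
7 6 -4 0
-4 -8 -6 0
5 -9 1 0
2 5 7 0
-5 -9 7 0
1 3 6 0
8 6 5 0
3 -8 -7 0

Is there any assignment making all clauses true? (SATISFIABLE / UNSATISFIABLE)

SATISFIABLE

Try v1 = True.
Branch on v2: take v2 = True.
  then v9 is forced to False.
The remaining clauses are satisfied by v3 = True, v4 = True, v5 = True, v6 = True, v7 = True, v8 = False.
So v1 = True, v2 = True, v3 = True, v4 = True, v5 = True, v6 = True, v7 = True, v8 = False, v9 = False is a satisfying assignment.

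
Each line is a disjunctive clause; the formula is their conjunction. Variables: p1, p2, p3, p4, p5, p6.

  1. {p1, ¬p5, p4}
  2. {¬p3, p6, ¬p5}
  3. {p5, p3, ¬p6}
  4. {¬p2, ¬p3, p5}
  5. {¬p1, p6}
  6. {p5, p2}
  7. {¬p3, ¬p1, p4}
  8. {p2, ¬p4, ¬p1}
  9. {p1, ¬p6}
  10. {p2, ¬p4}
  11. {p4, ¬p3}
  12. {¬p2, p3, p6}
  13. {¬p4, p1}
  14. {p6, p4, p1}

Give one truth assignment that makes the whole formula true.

p1=1, p2=0, p3=0, p4=0, p5=1, p6=1

Try p1 = True.
  then p6 is forced to True.
Try p2 = False.
  then p5 is forced to True.
  then p4 is forced to False.
  then p3 is forced to False.
Every clause has at least one true literal under this assignment.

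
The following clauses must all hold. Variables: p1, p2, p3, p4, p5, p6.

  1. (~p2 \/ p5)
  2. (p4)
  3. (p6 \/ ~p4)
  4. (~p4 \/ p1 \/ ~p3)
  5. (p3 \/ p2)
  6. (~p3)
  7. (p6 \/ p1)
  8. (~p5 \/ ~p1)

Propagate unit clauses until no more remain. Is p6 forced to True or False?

(p4) stands alone — p4 = True.
In (~p4 \/ p6), ~p4 is now false; p6 must hold, so p6 = True.

True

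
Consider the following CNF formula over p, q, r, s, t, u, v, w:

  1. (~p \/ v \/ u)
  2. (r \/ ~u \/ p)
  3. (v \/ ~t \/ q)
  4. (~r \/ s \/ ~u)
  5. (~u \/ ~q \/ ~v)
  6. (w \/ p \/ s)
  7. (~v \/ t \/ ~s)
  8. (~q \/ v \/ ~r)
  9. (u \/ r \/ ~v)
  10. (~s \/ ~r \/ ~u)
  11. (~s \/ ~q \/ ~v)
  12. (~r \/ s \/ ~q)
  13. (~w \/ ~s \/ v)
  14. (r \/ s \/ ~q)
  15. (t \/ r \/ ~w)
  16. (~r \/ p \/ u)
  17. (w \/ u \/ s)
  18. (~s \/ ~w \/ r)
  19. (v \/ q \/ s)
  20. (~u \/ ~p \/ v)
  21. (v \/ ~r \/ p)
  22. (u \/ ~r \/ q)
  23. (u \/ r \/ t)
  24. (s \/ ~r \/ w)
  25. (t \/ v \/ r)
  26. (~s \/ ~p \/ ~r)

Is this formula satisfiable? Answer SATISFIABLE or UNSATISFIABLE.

SATISFIABLE

Set p = True and propagate.
Set q = False and propagate.
Set r = False and propagate.
The remaining clauses are satisfied by s = False, t = False, u = True, v = True, w = False.
So p = T, q = F, r = F, s = F, t = F, u = T, v = T, w = F is a satisfying assignment.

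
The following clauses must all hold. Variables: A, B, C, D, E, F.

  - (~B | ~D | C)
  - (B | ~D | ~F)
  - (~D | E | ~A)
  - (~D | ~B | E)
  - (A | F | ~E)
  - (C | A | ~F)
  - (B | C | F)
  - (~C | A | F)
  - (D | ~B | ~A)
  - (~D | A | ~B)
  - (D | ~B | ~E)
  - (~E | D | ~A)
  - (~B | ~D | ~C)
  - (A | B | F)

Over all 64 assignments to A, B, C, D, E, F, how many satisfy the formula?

8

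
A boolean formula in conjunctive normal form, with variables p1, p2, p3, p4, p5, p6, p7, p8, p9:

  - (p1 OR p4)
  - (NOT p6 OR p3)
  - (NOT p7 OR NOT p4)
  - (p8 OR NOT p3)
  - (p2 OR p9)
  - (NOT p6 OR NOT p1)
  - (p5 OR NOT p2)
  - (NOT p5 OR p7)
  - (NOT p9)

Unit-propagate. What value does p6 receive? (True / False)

Unit clause (NOT p9) sets p9 = False.
(p2 OR p9) with p9 = False leaves only p2, so p2 = True.
(p5 OR NOT p2) with p2 = True leaves only p5, so p5 = True.
In (p7 OR NOT p5), NOT p5 is now false; p7 must hold, so p7 = True.
From (NOT p4 OR NOT p7) and p7 = True: p4 = False.
(p1 OR p4) with p4 = False leaves only p1, so p1 = True.
In (NOT p1 OR NOT p6), NOT p1 is now false; NOT p6 must hold, so p6 = False.

False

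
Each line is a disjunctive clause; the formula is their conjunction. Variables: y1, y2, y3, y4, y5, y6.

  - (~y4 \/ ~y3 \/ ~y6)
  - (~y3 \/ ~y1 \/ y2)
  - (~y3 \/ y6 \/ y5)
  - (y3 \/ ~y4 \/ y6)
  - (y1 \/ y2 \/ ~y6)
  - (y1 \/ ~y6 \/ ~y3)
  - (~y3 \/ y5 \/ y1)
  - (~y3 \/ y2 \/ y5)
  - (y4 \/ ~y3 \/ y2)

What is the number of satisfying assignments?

27

Split on y3, then y6.
  y3=T, y6=T: remaining (y1,y2,y4,y5) ∈ {(T,T,F,F); (T,T,F,T)} — 2.
  y3=T, y6=F: 5 of the 16 assignments to (y1,y2,y4,y5) work.
  y3=F, y6=T: y4, y5 free; 3 ways for (y1,y2) × 2^2 = 12.
  y3=F, y6=F: forces y4=F; y1, y2, y5 free → 2^3 = 8.
Total: 2 + 5 + 12 + 8 = 27.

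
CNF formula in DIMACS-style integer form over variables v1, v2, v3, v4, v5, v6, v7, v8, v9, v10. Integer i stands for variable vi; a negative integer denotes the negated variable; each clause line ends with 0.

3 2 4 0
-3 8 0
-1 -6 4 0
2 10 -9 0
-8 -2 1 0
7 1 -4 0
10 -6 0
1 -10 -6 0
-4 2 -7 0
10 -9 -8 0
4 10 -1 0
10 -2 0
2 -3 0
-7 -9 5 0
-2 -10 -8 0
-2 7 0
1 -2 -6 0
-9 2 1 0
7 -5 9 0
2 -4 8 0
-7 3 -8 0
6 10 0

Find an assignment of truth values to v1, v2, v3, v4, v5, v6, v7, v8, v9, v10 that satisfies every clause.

v1 = F  v2 = T  v3 = F  v4 = F  v5 = T  v6 = F  v7 = T  v8 = F  v9 = F  v10 = T

Check each clause:
  1. {v2, v4, v3} — v2 is true.
  2. {v8, ¬v3} — ¬v3 is true.
  3. {¬v6, v4, ¬v1} — ¬v6 is true.
  4. {v2, ¬v9, v10} — v2 is true.
  5. {¬v8, v1, ¬v2} — ¬v8 is true.
  6. {¬v4, v1, v7} — ¬v4 is true.
  7. {v10, ¬v6} — ¬v6 is true.
  8. {v1, ¬v10, ¬v6} — ¬v6 is true.
  9. {¬v4, ¬v7, v2} — v2 is true.
  10. {¬v8, ¬v9, v10} — ¬v8 is true.
  11. {¬v1, v10, v4} — v10 is true.
  12. {v10, ¬v2} — v10 is true.
  13. {¬v3, v2} — v2 is true.
  14. {¬v9, v5, ¬v7} — v5 is true.
  15. {¬v2, ¬v8, ¬v10} — ¬v8 is true.
  16. {¬v2, v7} — v7 is true.
  17. {¬v6, ¬v2, v1} — ¬v6 is true.
  18. {v1, ¬v9, v2} — v2 is true.
  19. {¬v5, v9, v7} — v7 is true.
  20. {¬v4, v2, v8} — v2 is true.
  21. {v3, ¬v8, ¬v7} — ¬v8 is true.
  22. {v10, v6} — v10 is true.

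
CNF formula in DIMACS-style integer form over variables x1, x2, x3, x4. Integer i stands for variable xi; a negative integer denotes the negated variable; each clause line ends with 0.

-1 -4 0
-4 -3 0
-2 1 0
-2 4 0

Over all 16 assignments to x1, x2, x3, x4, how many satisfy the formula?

5

The models are:
  x1=0 x2=0 x3=0 x4=0
  x1=0 x2=0 x3=0 x4=1
  x1=0 x2=0 x3=1 x4=0
  x1=1 x2=0 x3=0 x4=0
  x1=1 x2=0 x3=1 x4=0
Count: 5.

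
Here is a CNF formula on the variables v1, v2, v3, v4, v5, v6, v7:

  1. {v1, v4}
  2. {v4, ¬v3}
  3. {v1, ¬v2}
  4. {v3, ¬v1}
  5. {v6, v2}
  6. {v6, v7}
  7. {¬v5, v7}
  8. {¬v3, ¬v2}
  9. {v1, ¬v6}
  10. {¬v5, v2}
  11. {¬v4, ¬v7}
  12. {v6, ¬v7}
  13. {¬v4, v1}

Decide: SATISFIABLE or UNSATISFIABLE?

SATISFIABLE

Pure literal: v5 appears only negated; assign v5 = False.
Try v1 = True.
  then v3 is forced to True.
  then v4 is forced to True.
  then v2 is forced to False.
  then v6 is forced to True.
  then v7 is forced to False.
Every clause has at least one true literal under this assignment.
So v1 = True, v2 = False, v3 = True, v4 = True, v5 = False, v6 = True, v7 = False is a satisfying assignment.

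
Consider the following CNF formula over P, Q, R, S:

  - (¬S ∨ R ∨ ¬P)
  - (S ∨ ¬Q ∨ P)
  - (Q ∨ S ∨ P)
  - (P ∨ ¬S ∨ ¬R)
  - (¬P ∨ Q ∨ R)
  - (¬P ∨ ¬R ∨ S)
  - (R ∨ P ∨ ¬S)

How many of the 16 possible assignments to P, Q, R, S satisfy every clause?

Satisfying assignments:
  P=T Q=F R=T S=T
  P=T Q=T R=F S=F
  P=T Q=T R=T S=T
Count: 3.

3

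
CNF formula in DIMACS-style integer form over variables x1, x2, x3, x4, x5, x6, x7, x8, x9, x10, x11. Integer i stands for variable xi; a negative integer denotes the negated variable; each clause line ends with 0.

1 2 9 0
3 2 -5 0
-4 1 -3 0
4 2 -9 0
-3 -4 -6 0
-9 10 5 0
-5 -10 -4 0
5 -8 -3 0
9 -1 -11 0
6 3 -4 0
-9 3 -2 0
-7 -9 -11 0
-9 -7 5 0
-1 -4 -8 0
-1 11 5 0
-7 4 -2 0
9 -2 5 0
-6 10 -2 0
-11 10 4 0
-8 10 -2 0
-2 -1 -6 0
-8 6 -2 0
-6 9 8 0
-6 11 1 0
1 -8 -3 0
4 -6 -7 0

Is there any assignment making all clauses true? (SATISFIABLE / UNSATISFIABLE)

Pure literal: x7 appears only negated; assign x7 = False.
Branch on x1: take x1 = False.
Branch on x2: take x2 = True.
The remaining clauses are satisfied by x3 = True, x4 = False, x5 = True, x6 = False, x8 = False, x9 = True, x10 = False, x11 = False.
So x1=0, x2=1, x3=1, x4=0, x5=1, x6=0, x7=0, x8=0, x9=1, x10=0, x11=0 is a satisfying assignment.

SATISFIABLE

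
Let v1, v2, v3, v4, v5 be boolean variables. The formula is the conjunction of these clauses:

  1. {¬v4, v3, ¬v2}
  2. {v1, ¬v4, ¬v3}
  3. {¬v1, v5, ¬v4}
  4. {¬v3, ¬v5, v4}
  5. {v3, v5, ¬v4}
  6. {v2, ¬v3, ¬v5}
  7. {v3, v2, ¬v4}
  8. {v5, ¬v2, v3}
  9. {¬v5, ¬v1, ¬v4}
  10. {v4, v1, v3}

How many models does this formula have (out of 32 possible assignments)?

The models are:
  v1=0 v2=0 v3=1 v4=0 v5=0
  v1=0 v2=1 v3=1 v4=0 v5=0
  v1=1 v2=0 v3=0 v4=0 v5=0
  v1=1 v2=0 v3=0 v4=0 v5=1
  v1=1 v2=0 v3=1 v4=0 v5=0
  v1=1 v2=1 v3=0 v4=0 v5=1
  v1=1 v2=1 v3=1 v4=0 v5=0
Count: 7.

7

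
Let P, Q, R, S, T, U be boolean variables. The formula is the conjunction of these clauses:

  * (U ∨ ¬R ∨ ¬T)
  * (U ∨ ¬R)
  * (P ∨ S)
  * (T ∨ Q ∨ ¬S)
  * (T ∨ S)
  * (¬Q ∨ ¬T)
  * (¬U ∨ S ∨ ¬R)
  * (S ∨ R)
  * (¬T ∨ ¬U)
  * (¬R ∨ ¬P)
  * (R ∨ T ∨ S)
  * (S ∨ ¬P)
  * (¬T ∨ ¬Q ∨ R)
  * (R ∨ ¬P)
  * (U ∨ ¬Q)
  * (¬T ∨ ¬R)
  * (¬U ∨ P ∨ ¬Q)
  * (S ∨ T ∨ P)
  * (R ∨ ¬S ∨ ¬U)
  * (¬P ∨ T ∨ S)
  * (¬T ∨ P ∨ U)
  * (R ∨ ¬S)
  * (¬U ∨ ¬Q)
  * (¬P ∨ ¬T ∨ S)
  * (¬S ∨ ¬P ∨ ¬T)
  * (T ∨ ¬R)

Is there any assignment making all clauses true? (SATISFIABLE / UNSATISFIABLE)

T = True:
  propagation gives Q=False, U=False, R=False, S=True; an empty clause results — contradiction.
T = False:
  propagation gives S=True, Q=True, U=True; an empty clause results — contradiction.
Every branch closes, so no satisfying assignment exists.

UNSATISFIABLE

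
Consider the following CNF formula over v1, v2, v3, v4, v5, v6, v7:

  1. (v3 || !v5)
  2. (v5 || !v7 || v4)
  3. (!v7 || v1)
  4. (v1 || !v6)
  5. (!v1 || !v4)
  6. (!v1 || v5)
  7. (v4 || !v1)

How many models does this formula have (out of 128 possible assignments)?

Case analysis on v1 and v4:
  v1=T, v4=T: a clause becomes empty — 0.
  v1=T, v4=F: a clause becomes empty — 0.
  v1=F, v4=T: v2 free; 3 ways for (v3,v5,v6,v7) × 2^1 = 6.
  v1=F, v4=F: v2 free; 3 ways for (v3,v5,v6,v7) × 2^1 = 6.
Total: 0 + 0 + 6 + 6 = 12.

12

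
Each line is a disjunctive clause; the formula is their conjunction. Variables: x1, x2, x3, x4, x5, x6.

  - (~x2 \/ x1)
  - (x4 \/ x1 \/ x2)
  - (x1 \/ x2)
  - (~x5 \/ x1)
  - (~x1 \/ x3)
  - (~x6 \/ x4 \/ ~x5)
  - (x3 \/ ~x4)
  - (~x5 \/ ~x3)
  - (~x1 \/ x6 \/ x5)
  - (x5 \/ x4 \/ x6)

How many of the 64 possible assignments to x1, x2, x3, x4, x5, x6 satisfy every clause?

4

The models are:
  x1=1 x2=0 x3=1 x4=0 x5=0 x6=1
  x1=1 x2=0 x3=1 x4=1 x5=0 x6=1
  x1=1 x2=1 x3=1 x4=0 x5=0 x6=1
  x1=1 x2=1 x3=1 x4=1 x5=0 x6=1
That's 4 in total.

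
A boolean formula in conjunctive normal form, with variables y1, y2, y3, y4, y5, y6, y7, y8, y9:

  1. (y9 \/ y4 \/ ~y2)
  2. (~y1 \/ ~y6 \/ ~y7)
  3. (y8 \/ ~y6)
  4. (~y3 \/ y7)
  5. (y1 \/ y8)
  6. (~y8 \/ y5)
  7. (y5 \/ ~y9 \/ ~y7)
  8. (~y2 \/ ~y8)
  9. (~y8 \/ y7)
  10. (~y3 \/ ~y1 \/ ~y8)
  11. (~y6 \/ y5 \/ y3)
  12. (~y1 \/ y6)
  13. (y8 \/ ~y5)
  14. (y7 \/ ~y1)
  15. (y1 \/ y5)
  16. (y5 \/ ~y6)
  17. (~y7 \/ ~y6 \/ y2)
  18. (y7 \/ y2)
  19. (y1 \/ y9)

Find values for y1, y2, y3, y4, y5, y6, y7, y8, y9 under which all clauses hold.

y1 = 0, y2 = 0, y3 = 1, y4 = 0, y5 = 1, y6 = 0, y7 = 1, y8 = 1, y9 = 1

Check each clause:
  1. (y4 \/ y9 \/ ~y2) — y9 is true.
  2. (~y1 \/ ~y7 \/ ~y6) — ~y6 is true.
  3. (y8 \/ ~y6) — y8 is true.
  4. (y7 \/ ~y3) — y7 is true.
  5. (y8 \/ y1) — y8 is true.
  6. (~y8 \/ y5) — y5 is true.
  7. (~y9 \/ y5 \/ ~y7) — y5 is true.
  8. (~y2 \/ ~y8) — ~y2 is true.
  9. (~y8 \/ y7) — y7 is true.
  10. (~y3 \/ ~y1 \/ ~y8) — ~y1 is true.
  11. (y3 \/ ~y6 \/ y5) — ~y6 is true.
  12. (y6 \/ ~y1) — ~y1 is true.
  13. (y8 \/ ~y5) — y8 is true.
  14. (y7 \/ ~y1) — ~y1 is true.
  15. (y1 \/ y5) — y5 is true.
  16. (y5 \/ ~y6) — ~y6 is true.
  17. (y2 \/ ~y7 \/ ~y6) — ~y6 is true.
  18. (y2 \/ y7) — y7 is true.
  19. (y1 \/ y9) — y9 is true.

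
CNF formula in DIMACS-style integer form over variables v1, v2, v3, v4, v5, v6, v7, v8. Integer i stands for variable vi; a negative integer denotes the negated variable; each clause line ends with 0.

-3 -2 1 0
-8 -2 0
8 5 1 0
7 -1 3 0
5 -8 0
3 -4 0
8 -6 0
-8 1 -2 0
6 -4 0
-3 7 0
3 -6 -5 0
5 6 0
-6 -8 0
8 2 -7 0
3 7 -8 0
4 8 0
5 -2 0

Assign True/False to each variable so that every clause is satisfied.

Try v1 = True.
Set v2 = False and propagate.
For the remaining variables, v3 = False, v4 = False, v5 = True, v6 = False, v7 = True, v8 = True works.

v1=T  v2=F  v3=F  v4=F  v5=T  v6=F  v7=T  v8=T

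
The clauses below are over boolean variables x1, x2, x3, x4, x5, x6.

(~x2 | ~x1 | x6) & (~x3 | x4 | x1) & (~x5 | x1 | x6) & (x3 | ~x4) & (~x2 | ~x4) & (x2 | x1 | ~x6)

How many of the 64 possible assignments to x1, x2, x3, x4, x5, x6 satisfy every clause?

Split on x1, then x2.
  x1=T, x2=T: remaining (x3,x4,x5,x6) ∈ {(F,F,F,T); (F,F,T,T); (T,F,F,T); (T,F,T,T)} — 4.
  x1=T, x2=F: x5, x6 free; 3 ways for (x3,x4) × 2^2 = 12.
  x1=F, x2=T: remaining (x3,x4,x5,x6) ∈ {(F,F,F,F); (F,F,F,T); (F,F,T,T)} — 3.
  x1=F, x2=F: remaining (x3,x4,x5,x6) ∈ {(F,F,F,F); (T,T,F,F)} — 2.
Total: 4 + 12 + 3 + 2 = 21.

21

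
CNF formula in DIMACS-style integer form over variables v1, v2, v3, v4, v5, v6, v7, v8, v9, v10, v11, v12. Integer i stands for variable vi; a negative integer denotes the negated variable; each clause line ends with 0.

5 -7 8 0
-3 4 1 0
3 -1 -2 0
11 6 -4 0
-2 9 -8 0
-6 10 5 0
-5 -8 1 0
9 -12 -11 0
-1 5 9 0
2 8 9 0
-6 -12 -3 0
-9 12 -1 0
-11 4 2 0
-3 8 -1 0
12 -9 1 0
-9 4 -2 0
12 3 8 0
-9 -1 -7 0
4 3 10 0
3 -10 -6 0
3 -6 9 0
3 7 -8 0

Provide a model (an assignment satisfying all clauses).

v1=F, v2=F, v3=F, v4=T, v5=T, v6=F, v7=F, v8=F, v9=T, v10=F, v11=T, v12=T

Check each clause:
  1. (~v7 \/ v8 \/ v5) — ~v7 is true.
  2. (v4 \/ ~v3 \/ v1) — v4 is true.
  3. (~v2 \/ ~v1 \/ v3) — ~v1 is true.
  4. (~v4 \/ v6 \/ v11) — v11 is true.
  5. (~v2 \/ ~v8 \/ v9) — ~v8 is true.
  6. (v5 \/ v10 \/ ~v6) — ~v6 is true.
  7. (~v8 \/ v1 \/ ~v5) — ~v8 is true.
  8. (~v12 \/ ~v11 \/ v9) — v9 is true.
  9. (v5 \/ v9 \/ ~v1) — v9 is true.
  10. (v9 \/ v8 \/ v2) — v9 is true.
  11. (~v3 \/ ~v12 \/ ~v6) — ~v6 is true.
  12. (~v9 \/ ~v1 \/ v12) — v12 is true.
  13. (v4 \/ v2 \/ ~v11) — v4 is true.
  14. (~v1 \/ v8 \/ ~v3) — ~v3 is true.
  15. (~v9 \/ v1 \/ v12) — v12 is true.
  16. (~v2 \/ ~v9 \/ v4) — v4 is true.
  17. (v8 \/ v12 \/ v3) — v12 is true.
  18. (~v7 \/ ~v1 \/ ~v9) — ~v7 is true.
  19. (v10 \/ v3 \/ v4) — v4 is true.
  20. (v3 \/ ~v10 \/ ~v6) — ~v6 is true.
  21. (~v6 \/ v3 \/ v9) — v9 is true.
  22. (v7 \/ ~v8 \/ v3) — ~v8 is true.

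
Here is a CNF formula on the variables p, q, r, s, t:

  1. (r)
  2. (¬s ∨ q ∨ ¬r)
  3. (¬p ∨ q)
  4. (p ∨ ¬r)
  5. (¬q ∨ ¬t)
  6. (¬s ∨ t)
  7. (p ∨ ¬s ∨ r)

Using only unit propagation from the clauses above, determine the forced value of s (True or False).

False

Unit clause (r) sets r = True.
From (¬r ∨ p) and r = True: p = True.
(¬p ∨ q): since p = True, the clause reduces to (q). q = True.
From (¬q ∨ ¬t) and q = True: t = False.
From (¬s ∨ t) and t = False: s = False.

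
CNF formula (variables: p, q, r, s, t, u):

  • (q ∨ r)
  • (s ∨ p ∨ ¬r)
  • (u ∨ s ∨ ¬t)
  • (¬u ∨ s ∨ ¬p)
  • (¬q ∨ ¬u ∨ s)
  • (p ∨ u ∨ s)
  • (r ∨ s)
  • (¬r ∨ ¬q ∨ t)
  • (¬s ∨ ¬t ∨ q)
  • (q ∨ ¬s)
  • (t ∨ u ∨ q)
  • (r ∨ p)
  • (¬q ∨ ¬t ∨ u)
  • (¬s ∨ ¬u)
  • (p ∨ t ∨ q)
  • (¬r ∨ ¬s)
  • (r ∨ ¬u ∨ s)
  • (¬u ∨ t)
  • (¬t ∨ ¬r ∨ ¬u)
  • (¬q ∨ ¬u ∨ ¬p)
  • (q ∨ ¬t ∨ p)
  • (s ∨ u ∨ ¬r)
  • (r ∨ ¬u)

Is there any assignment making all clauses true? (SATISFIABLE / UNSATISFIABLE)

SATISFIABLE

Try p = True.
For the remaining variables, q = True, r = False, s = True, t = False, u = False works.
So p=1, q=1, r=0, s=1, t=0, u=0 is a satisfying assignment.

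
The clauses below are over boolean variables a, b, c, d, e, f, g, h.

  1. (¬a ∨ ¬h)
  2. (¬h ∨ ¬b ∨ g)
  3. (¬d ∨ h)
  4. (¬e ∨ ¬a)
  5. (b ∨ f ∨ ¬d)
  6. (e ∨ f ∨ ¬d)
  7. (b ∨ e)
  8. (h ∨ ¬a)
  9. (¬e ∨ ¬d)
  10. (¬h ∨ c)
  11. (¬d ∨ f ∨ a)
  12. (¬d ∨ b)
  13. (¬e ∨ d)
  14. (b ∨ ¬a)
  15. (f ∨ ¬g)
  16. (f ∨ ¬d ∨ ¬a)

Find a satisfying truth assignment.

a = F, b = T, c = T, d = T, e = F, f = T, g = T, h = T

Check each clause:
  1. (¬h ∨ ¬a) — ¬a is true.
  2. (¬b ∨ g ∨ ¬h) — g is true.
  3. (¬d ∨ h) — h is true.
  4. (¬a ∨ ¬e) — ¬e is true.
  5. (b ∨ f ∨ ¬d) — b is true.
  6. (f ∨ e ∨ ¬d) — f is true.
  7. (b ∨ e) — b is true.
  8. (h ∨ ¬a) — h is true.
  9. (¬e ∨ ¬d) — ¬e is true.
  10. (¬h ∨ c) — c is true.
  11. (¬d ∨ f ∨ a) — f is true.
  12. (¬d ∨ b) — b is true.
  13. (¬e ∨ d) — ¬e is true.
  14. (b ∨ ¬a) — b is true.
  15. (¬g ∨ f) — f is true.
  16. (f ∨ ¬d ∨ ¬a) — f is true.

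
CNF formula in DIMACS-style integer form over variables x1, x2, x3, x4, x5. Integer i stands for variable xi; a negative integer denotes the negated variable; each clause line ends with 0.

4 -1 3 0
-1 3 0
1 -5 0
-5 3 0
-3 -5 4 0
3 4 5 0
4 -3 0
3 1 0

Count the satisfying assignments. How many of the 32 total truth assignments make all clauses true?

6

Satisfying assignments:
  x1=F x2=F x3=T x4=T x5=F
  x1=F x2=T x3=T x4=T x5=F
  x1=T x2=F x3=T x4=T x5=F
  x1=T x2=F x3=T x4=T x5=T
  x1=T x2=T x3=T x4=T x5=F
  x1=T x2=T x3=T x4=T x5=T
That's 6 in total.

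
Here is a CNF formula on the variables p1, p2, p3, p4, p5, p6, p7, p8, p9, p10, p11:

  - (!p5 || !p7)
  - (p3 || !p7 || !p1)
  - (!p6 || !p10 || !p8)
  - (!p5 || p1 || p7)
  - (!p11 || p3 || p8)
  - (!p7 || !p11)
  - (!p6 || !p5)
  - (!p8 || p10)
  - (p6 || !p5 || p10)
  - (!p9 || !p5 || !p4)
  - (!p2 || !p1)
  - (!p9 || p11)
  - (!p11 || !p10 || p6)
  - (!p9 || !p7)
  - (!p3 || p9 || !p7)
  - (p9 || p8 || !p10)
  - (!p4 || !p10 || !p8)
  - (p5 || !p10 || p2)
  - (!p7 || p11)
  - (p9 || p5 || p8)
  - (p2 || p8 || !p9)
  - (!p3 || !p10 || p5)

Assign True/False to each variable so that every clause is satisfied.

p1=True  p2=False  p3=False  p4=False  p5=True  p6=False  p7=False  p8=True  p9=False  p10=True  p11=False

Check each clause:
  1. (!p5 || !p7) — !p7 is true.
  2. (!p7 || !p1 || p3) — !p7 is true.
  3. (!p10 || !p8 || !p6) — !p6 is true.
  4. (p7 || p1 || !p5) — p1 is true.
  5. (p3 || !p11 || p8) — p8 is true.
  6. (!p7 || !p11) — !p7 is true.
  7. (!p6 || !p5) — !p6 is true.
  8. (p10 || !p8) — p10 is true.
  9. (p10 || !p5 || p6) — p10 is true.
  10. (!p5 || !p9 || !p4) — !p4 is true.
  11. (!p1 || !p2) — !p2 is true.
  12. (!p9 || p11) — !p9 is true.
  13. (p6 || !p10 || !p11) — !p11 is true.
  14. (!p7 || !p9) — !p7 is true.
  15. (p9 || !p7 || !p3) — !p7 is true.
  16. (p8 || !p10 || p9) — p8 is true.
  17. (!p8 || !p10 || !p4) — !p4 is true.
  18. (!p10 || p5 || p2) — p5 is true.
  19. (!p7 || p11) — !p7 is true.
  20. (p5 || p9 || p8) — p8 is true.
  21. (p2 || p8 || !p9) — p8 is true.
  22. (p5 || !p3 || !p10) — p5 is true.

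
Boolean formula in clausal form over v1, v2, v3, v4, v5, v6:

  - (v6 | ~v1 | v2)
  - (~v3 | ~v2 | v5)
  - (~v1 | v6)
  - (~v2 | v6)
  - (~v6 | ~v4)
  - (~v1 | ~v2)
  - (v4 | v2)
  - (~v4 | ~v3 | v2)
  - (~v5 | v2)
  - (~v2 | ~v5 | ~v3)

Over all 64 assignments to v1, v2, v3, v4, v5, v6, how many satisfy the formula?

Satisfying assignments:
  v1=F v2=F v3=F v4=T v5=F v6=F
  v1=F v2=T v3=F v4=F v5=F v6=T
  v1=F v2=T v3=F v4=F v5=T v6=T
Count: 3.

3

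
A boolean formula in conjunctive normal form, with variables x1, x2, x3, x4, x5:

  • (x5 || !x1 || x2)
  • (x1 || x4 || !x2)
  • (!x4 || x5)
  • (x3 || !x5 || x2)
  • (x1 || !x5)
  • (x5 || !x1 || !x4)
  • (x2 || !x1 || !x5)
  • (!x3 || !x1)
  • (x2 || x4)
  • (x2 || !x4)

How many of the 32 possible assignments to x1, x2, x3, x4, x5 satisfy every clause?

3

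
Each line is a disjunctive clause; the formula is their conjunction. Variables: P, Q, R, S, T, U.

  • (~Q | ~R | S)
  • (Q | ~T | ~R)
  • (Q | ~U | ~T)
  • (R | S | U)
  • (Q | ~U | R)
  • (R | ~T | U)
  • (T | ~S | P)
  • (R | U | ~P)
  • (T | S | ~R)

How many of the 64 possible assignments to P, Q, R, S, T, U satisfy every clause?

Split on R, then T.
  R=1, T=1: remaining (P,Q,S,U) ∈ {(0,1,1,0); (0,1,1,1); (1,1,1,0); (1,1,1,1)} — 4.
  R=1, T=0: remaining (P,Q,S,U) ∈ {(1,0,1,0); (1,0,1,1); (1,1,1,0); (1,1,1,1)} — 4.
  R=0, T=1: remaining (P,Q,S,U) ∈ {(0,1,0,1); (0,1,1,1); (1,1,0,1); (1,1,1,1)} — 4.
  R=0, T=0: remaining (P,Q,S,U) ∈ {(0,1,0,1); (1,1,0,1); (1,1,1,1)} — 3.
Total: 4 + 4 + 4 + 3 = 15.

15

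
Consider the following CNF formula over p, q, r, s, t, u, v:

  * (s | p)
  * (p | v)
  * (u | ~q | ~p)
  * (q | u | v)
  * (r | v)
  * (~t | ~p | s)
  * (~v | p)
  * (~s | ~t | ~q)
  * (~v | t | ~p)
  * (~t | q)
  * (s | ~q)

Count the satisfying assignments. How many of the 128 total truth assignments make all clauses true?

3

Satisfying assignments:
  p=T q=F r=T s=F t=F u=T v=F
  p=T q=F r=T s=T t=F u=T v=F
  p=T q=T r=T s=T t=F u=T v=F
Count: 3.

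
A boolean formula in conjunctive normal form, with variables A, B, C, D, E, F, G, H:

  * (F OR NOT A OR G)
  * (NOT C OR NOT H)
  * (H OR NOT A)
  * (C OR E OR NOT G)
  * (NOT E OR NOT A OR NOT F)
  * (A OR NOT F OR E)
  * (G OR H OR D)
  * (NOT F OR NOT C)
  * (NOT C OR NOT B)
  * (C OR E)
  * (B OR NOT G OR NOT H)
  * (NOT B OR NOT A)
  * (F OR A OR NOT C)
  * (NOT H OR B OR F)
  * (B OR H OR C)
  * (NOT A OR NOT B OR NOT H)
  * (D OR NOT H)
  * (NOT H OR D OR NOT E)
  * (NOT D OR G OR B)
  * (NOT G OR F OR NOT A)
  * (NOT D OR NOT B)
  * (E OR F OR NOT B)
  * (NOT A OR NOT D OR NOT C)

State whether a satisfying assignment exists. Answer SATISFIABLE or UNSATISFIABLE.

SATISFIABLE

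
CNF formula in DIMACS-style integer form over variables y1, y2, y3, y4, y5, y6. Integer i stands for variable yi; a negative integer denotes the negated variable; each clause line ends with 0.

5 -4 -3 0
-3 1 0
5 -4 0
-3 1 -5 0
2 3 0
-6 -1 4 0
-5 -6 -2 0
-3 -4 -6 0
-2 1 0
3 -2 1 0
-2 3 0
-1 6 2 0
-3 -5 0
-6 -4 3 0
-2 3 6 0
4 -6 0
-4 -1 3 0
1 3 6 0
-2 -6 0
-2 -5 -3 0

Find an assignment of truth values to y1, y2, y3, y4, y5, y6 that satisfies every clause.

y1=T, y2=T, y3=T, y4=F, y5=F, y6=F

Check each clause:
  1. (¬y4 ∨ y5 ∨ ¬y3) — ¬y4 is true.
  2. (¬y3 ∨ y1) — y1 is true.
  3. (¬y4 ∨ y5) — ¬y4 is true.
  4. (¬y5 ∨ ¬y3 ∨ y1) — y1 is true.
  5. (y2 ∨ y3) — y2 is true.
  6. (y4 ∨ ¬y1 ∨ ¬y6) — ¬y6 is true.
  7. (¬y2 ∨ ¬y5 ∨ ¬y6) — ¬y6 is true.
  8. (¬y6 ∨ ¬y3 ∨ ¬y4) — ¬y6 is true.
  9. (y1 ∨ ¬y2) — y1 is true.
  10. (¬y2 ∨ y1 ∨ y3) — y1 is true.
  11. (¬y2 ∨ y3) — y3 is true.
  12. (y6 ∨ y2 ∨ ¬y1) — y2 is true.
  13. (¬y5 ∨ ¬y3) — ¬y5 is true.
  14. (¬y4 ∨ ¬y6 ∨ y3) — ¬y6 is true.
  15. (y6 ∨ ¬y2 ∨ y3) — y3 is true.
  16. (y4 ∨ ¬y6) — ¬y6 is true.
  17. (¬y4 ∨ y3 ∨ ¬y1) — y3 is true.
  18. (y6 ∨ y1 ∨ y3) — y1 is true.
  19. (¬y6 ∨ ¬y2) — ¬y6 is true.
  20. (¬y3 ∨ ¬y2 ∨ ¬y5) — ¬y5 is true.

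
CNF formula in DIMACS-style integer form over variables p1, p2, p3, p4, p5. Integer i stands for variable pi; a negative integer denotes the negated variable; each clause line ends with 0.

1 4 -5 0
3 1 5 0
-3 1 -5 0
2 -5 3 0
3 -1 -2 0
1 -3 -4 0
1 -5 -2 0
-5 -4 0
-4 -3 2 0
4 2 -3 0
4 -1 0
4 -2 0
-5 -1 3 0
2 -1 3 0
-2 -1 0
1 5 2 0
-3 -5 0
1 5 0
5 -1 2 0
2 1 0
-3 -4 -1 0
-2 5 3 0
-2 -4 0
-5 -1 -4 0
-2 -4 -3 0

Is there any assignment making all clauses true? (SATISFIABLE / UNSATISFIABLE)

UNSATISFIABLE

p1 = True:
  propagation gives p4=True, p5=False, p2=False; an empty clause results — contradiction.
p1 = False:
  propagation gives p5=True, p4=True; an empty clause results — contradiction.
Every branch closes, so no satisfying assignment exists.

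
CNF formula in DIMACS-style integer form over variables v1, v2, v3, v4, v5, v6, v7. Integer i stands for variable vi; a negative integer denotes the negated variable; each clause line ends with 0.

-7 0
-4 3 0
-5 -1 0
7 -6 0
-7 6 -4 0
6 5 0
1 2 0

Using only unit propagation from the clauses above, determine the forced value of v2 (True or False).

True

(!v7) is a unit clause: v7 = False.
From (!v6 || v7) and v7 = False: v6 = False.
In (v5 || v6), v6 is now false; v5 must hold, so v5 = True.
From (!v5 || !v1) and v5 = True: v1 = False.
(v1 || v2): since v1 = False, the clause reduces to (v2). v2 = True.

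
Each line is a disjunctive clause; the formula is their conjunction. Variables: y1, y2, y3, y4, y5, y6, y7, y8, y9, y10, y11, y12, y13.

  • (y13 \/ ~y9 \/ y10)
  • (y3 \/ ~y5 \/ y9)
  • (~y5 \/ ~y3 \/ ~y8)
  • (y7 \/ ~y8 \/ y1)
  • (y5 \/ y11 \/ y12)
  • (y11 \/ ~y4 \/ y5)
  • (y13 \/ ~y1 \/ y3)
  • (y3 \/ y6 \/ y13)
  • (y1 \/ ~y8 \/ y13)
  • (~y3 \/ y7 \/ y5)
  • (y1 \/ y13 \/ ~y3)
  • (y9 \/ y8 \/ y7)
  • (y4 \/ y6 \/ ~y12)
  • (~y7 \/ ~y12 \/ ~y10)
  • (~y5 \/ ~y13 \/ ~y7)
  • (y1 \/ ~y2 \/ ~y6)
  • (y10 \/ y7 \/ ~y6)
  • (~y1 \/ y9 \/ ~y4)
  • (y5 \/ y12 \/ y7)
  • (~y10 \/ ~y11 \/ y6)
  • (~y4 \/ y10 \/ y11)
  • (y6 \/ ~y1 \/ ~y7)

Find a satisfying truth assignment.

y2 occurs only negated in the remaining clauses — set y2 = False.
Set y1 = False and propagate.
For the remaining variables, y3 = False, y4 = True, y5 = False, y6 = False, y7 = True, y8 = True, y9 = True, y10 = False, y11 = True, y12 = False, y13 = True works.

y1=F, y2=F, y3=F, y4=T, y5=F, y6=F, y7=T, y8=T, y9=T, y10=F, y11=T, y12=F, y13=T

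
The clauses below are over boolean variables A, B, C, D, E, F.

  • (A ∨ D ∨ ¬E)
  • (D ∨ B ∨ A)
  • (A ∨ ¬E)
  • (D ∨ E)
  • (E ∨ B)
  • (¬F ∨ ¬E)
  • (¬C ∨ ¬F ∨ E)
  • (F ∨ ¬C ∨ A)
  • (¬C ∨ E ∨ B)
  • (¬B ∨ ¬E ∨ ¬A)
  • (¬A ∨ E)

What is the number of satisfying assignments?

6

The models are:
  A=0 B=1 C=0 D=1 E=0 F=0
  A=0 B=1 C=0 D=1 E=0 F=1
  A=1 B=0 C=0 D=0 E=1 F=0
  A=1 B=0 C=0 D=1 E=1 F=0
  A=1 B=0 C=1 D=0 E=1 F=0
  A=1 B=0 C=1 D=1 E=1 F=0
That's 6 in total.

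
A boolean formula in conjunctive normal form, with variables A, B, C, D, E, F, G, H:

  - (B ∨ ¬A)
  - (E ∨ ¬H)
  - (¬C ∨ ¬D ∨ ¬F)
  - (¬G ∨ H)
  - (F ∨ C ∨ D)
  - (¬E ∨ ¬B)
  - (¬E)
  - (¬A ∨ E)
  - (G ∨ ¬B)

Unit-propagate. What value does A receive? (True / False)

False

(¬E) is a unit clause: E = False.
(E ∨ ¬H) with E = False leaves only ¬H, so H = False.
In (¬G ∨ H), H is now false; ¬G must hold, so G = False.
In (E ∨ ¬A), E is now false; ¬A must hold, so A = False.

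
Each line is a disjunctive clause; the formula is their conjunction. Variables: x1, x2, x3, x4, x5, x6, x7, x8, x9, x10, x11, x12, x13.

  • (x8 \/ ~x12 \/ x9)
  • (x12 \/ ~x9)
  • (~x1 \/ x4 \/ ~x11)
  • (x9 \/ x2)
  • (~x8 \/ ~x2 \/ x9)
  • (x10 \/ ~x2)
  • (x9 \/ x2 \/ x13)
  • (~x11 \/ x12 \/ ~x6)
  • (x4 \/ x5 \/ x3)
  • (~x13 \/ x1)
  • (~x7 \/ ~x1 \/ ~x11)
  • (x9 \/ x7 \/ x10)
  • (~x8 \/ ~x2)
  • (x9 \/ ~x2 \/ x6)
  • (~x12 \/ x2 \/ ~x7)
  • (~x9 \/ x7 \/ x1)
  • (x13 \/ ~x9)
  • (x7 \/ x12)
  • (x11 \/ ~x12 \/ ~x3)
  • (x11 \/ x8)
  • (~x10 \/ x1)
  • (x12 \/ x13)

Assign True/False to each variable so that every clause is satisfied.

x4 occurs only positively in the remaining clauses — set x4 = True.
Set x1 = True and propagate.
The remaining clauses are satisfied by x2 = False, x3 = False, x5 = False, x6 = False, x7 = False, x8 = False, x9 = True, x10 = True, x11 = True, x12 = True, x13 = True.
Check each clause:
  1. (~x12 \/ x8 \/ x9) — x9 is true.
  2. (~x9 \/ x12) — x12 is true.
  3. (~x11 \/ x4 \/ ~x1) — x4 is true.
  4. (x2 \/ x9) — x9 is true.
  5. (x9 \/ ~x2 \/ ~x8) — ~x8 is true.
  6. (~x2 \/ x10) — x10 is true.
  7. (x2 \/ x9 \/ x13) — x9 is true.
  8. (x12 \/ ~x6 \/ ~x11) — ~x6 is true.
  9. (x4 \/ x5 \/ x3) — x4 is true.
  10. (~x13 \/ x1) — x1 is true.
  11. (~x7 \/ ~x11 \/ ~x1) — ~x7 is true.
  12. (x7 \/ x10 \/ x9) — x9 is true.
  13. (~x8 \/ ~x2) — ~x8 is true.
  14. (x9 \/ ~x2 \/ x6) — x9 is true.
  15. (~x12 \/ x2 \/ ~x7) — ~x7 is true.
  16. (~x9 \/ x1 \/ x7) — x1 is true.
  17. (~x9 \/ x13) — x13 is true.
  18. (x12 \/ x7) — x12 is true.
  19. (x11 \/ ~x3 \/ ~x12) — x11 is true.
  20. (x11 \/ x8) — x11 is true.
  21. (x1 \/ ~x10) — x1 is true.
  22. (x13 \/ x12) — x12 is true.

x1 = True, x2 = False, x3 = False, x4 = True, x5 = False, x6 = False, x7 = False, x8 = False, x9 = True, x10 = True, x11 = True, x12 = True, x13 = True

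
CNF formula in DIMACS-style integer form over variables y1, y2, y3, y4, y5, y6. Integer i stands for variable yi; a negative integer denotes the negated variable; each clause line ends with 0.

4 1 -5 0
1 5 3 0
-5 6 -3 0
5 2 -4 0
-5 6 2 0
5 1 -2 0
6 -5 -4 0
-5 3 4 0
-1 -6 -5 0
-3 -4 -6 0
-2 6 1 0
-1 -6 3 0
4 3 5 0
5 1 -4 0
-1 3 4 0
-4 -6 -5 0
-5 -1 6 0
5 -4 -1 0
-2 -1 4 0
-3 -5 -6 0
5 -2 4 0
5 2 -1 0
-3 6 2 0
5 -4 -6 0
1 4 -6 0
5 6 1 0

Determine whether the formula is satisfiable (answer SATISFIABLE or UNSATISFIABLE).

UNSATISFIABLE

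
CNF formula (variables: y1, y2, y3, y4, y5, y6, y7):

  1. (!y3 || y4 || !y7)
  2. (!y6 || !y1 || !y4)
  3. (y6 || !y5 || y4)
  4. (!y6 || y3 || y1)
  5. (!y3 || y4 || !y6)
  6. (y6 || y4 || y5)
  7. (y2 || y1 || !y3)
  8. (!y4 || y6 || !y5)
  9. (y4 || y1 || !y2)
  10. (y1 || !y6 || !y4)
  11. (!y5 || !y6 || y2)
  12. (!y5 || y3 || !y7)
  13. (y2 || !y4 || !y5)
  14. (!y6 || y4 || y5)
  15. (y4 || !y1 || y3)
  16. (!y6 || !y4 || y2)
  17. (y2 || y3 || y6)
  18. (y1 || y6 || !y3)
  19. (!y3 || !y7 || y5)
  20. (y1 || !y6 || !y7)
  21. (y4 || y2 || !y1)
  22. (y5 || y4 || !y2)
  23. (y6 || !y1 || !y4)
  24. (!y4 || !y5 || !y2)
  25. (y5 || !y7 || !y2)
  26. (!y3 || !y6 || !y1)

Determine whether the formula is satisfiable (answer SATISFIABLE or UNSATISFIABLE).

SATISFIABLE

y7 occurs only negated in the remaining clauses — set y7 = False.
Branch on y1: take y1 = False.
The remaining clauses are satisfied by y2 = True, y3 = False, y4 = True, y5 = False, y6 = False.
So y1 = False  y2 = True  y3 = False  y4 = True  y5 = False  y6 = False  y7 = False is a satisfying assignment.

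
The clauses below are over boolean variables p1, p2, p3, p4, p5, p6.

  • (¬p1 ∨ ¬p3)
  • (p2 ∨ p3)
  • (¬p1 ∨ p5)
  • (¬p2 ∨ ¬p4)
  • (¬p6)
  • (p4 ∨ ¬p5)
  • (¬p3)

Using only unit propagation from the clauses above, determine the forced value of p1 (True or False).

False

Unit clause (¬p6) sets p6 = False.
(¬p3) stands alone — p3 = False.
From (p3 ∨ p2) and p3 = False: p2 = True.
In (¬p4 ∨ ¬p2), ¬p2 is now false; ¬p4 must hold, so p4 = False.
(¬p5 ∨ p4): since p4 = False, the clause reduces to (¬p5). p5 = False.
(¬p1 ∨ p5): since p5 = False, the clause reduces to (¬p1). p1 = False.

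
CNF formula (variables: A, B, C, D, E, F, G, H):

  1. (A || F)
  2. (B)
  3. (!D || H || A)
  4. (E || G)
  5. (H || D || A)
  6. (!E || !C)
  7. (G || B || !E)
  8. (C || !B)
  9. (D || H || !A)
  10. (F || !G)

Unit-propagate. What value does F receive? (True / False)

(B) stands alone — B = True.
(!B || C): since B = True, the clause reduces to (C). C = True.
From (!C || !E) and C = True: E = False.
(E || G) with E = False leaves only G, so G = True.
From (F || !G) and G = True: F = True.

True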